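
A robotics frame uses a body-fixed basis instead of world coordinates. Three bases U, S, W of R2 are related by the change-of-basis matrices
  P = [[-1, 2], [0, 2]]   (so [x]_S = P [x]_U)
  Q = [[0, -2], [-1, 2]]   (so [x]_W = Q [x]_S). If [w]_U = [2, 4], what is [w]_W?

[-16, 10]

Apply P to get S-coordinates [6, 8], then Q to get W-coordinates.
The result is [w]_W = [-16, 10].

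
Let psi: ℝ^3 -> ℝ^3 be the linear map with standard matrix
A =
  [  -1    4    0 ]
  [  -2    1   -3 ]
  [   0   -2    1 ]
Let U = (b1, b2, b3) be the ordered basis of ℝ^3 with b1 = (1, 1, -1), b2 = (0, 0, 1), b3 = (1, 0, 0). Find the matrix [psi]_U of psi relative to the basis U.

Let P have columns b1, ..., b3. Then [psi]_U = P^(-1) A P.
Here det P = 1, so P^(-1) is integer; computing A P first and then P^(-1)(A P) gives [[2, -3, -2], [-1, -2, -2], [1, 3, 1]].

[[2, -3, -2], [-1, -2, -2], [1, 3, 1]]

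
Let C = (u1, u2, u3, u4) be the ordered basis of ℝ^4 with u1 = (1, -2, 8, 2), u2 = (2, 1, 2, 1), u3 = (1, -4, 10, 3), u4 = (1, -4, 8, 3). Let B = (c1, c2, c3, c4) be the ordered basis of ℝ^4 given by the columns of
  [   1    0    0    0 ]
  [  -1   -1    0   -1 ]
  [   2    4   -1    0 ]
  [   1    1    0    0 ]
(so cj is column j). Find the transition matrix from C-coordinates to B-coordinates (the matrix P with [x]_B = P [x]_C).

Column j of P is [uj]_B, since P maps C-coordinates to B-coordinates.
Expressing u1 in B: u1 = c1 + c2 - 2c3 + 0·c4, so column 1 of P is (1, 1, -2, 0).
Doing the same for each uj gives P = [[1, 2, 1, 1], [1, -1, 2, 2], [-2, -2, 0, 2], [0, -2, 1, 1]].

[[1, 2, 1, 1], [1, -1, 2, 2], [-2, -2, 0, 2], [0, -2, 1, 1]]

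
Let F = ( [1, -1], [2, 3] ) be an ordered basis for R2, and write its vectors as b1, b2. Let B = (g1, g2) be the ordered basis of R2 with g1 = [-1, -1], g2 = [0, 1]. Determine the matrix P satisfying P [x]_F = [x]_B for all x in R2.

Let M have columns bj and N have columns gj. Then for every x, N [x]_B = x = M [x]_F, so P = N^(-1) M.
Since det N = -1, N^(-1) has integer entries; multiplying gives P = [[-1, -2], [-2, 1]].

[[-1, -2], [-2, 1]]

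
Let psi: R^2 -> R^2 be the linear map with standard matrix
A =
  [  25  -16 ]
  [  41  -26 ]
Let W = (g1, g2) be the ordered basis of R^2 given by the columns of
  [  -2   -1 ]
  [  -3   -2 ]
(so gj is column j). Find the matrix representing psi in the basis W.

[[0, -3], [2, -1]]

With P the matrix whose columns are g1, g2, [psi]_W = P^(-1) A P.
Column by column: psi(g1) = A g1 = <-2, -4>; its W-coordinates <0, 2> give column 1.
Continuing for each basis vector yields [psi]_W = [[0, -3], [2, -1]].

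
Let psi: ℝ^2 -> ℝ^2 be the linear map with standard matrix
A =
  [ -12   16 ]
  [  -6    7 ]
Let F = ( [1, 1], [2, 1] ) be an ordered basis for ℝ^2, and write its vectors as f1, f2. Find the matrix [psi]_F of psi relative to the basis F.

[[-2, -2], [3, -3]]

The j-th column of [psi]_F is [psi(fj)]_F.
psi(f1) = A f1 = [4, 1] = -2f1 + 3f2, so column 1 is [-2, 3].
Repeating for f2 and assembling the columns gives [[-2, -2], [3, -3]].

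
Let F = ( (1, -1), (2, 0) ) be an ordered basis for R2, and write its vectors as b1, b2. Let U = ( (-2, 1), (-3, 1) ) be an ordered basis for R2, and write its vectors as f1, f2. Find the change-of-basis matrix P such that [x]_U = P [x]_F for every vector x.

[[-2, 2], [1, -2]]

Let M have columns bj and N have columns fj. Then for every x, N [x]_U = x = M [x]_F, so P = N^(-1) M.
Since det N = 1, N^(-1) has integer entries; multiplying gives P = [[-2, 2], [1, -2]].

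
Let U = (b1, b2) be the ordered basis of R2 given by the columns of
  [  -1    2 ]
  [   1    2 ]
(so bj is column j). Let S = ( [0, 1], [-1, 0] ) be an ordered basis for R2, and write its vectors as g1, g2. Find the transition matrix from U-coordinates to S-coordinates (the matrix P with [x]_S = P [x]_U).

Column j of P is [bj]_S, since P maps U-coordinates to S-coordinates.
Expressing b1 in S: b1 = g1 + g2, so column 1 of P is [1, 1].
Doing the same for each bj gives P = [[1, 2], [1, -2]].

[[1, 2], [1, -2]]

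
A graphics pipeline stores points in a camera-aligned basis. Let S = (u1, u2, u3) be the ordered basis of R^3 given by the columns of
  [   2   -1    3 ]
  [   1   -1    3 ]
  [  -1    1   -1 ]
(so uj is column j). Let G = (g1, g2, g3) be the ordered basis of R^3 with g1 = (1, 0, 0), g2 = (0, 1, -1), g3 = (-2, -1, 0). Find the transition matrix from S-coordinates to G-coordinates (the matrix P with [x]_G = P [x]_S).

Column j of P is [uj]_G, since P maps S-coordinates to G-coordinates.
Expressing u1 in G: u1 = 2g1 + g2 + 0·g3, so column 1 of P is (2, 1, 0).
Doing the same for each uj gives P = [[2, -1, -1], [1, -1, 1], [0, 0, -2]].

[[2, -1, -1], [1, -1, 1], [0, 0, -2]]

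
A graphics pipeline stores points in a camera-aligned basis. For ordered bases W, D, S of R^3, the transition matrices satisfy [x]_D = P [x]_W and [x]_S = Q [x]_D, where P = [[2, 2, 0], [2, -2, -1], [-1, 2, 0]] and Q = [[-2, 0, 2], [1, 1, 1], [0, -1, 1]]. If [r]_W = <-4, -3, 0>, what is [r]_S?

First [r]_D = P [r]_W = <-14, -2, -2>.
Then [r]_S = Q [r]_D = <24, -18, 0>.

<24, -18, 0>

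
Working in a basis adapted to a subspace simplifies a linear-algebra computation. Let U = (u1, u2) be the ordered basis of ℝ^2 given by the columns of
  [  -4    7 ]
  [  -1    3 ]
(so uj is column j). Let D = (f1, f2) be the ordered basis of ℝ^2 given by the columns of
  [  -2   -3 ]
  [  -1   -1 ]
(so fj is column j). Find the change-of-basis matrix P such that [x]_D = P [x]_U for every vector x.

[[-1, -2], [2, -1]]

Take x = uj: its U-coordinates are the j-th standard unit vector, so P e_j — column j of P — equals [uj]_D.
u1 = -f1 + 2f2, giving column 1 = (-1, 2); repeating for each j gives P = [[-1, -2], [2, -1]].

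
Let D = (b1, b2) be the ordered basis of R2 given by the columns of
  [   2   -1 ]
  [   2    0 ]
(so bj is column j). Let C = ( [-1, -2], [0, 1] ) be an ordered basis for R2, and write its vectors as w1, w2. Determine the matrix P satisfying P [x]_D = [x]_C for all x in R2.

[[-2, 1], [-2, 2]]

Take x = bj: its D-coordinates are the j-th standard unit vector, so P e_j — column j of P — equals [bj]_C.
b1 = -2w1 - 2w2, giving column 1 = [-2, -2]; repeating for each j gives P = [[-2, 1], [-2, 2]].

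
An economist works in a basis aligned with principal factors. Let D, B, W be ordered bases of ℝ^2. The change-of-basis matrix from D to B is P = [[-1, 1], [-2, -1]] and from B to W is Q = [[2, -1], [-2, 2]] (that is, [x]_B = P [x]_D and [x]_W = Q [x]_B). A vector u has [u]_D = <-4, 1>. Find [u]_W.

Composing the changes, [u]_W = Q P [u]_D.
Q P = [[0, 3], [-2, -4]]; applying this to <-4, 1> gives <3, 4>.

<3, 4>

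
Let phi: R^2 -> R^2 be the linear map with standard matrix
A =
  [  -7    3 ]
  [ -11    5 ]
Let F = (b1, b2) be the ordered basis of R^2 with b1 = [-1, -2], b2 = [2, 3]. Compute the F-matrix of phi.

With P the matrix whose columns are b1, b2, [phi]_F = P^(-1) A P.
Column by column: phi(b1) = A b1 = [1, 1]; its F-coordinates [1, 1] give column 1.
Continuing for each basis vector yields [phi]_F = [[1, -1], [1, -3]].

[[1, -1], [1, -3]]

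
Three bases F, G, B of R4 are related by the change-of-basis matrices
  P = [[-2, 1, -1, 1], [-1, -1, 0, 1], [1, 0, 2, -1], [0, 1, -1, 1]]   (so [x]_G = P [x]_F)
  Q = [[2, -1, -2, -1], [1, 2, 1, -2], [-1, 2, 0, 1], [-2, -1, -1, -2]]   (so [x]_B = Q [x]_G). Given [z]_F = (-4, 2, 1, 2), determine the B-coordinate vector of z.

Composing the changes, [z]_B = Q P [z]_F.
Q P = [[-5, 2, -5, 2], [-3, -3, 3, 0], [0, -2, 0, 2], [4, -3, 2, -4]]; applying this to (-4, 2, 1, 2) gives (23, 9, 0, -28).

(23, 9, 0, -28)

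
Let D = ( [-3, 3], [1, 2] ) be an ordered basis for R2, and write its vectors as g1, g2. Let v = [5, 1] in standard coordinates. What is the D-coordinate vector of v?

[-1, 2]

[v]_D is the unique c with M c = v, where M has columns g1, g2.
System: -3c_1 + c_2 = 5, 3c_1 + 2c_2 = 1; solving gives c_1 = -1, c_2 = 2.
Check: -g1 + 2g2 = [5, 1].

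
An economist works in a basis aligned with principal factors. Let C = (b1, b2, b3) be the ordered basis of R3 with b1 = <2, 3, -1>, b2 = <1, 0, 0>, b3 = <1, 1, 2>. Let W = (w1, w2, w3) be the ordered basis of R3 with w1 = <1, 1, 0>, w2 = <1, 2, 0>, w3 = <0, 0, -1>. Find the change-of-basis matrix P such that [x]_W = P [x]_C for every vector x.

[[1, 2, 1], [1, -1, 0], [1, 0, -2]]

Column j of P is [bj]_W, since P maps C-coordinates to W-coordinates.
Expressing b1 in W: b1 = w1 + w2 + w3, so column 1 of P is <1, 1, 1>.
Doing the same for each bj gives P = [[1, 2, 1], [1, -1, 0], [1, 0, -2]].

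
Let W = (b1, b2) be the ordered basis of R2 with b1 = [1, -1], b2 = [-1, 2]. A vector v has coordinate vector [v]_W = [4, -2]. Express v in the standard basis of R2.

[6, -8]

v = M [v]_W, where M has columns b1, b2.
Carrying out the matrix-vector product, v = [6, -8].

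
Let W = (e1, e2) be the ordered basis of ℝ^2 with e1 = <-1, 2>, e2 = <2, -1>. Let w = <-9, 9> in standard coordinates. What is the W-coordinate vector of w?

<3, -3>

We seek scalars with c_1 e1 + c_2 e2 = w; equivalently solve M c = w where the columns of M are e1, e2.
System: -c_1 + 2c_2 = -9, 2c_1 - c_2 = 9; solving gives c_1 = 3, c_2 = -3.
Check: 3e1 - 3e2 = <-9, 9>.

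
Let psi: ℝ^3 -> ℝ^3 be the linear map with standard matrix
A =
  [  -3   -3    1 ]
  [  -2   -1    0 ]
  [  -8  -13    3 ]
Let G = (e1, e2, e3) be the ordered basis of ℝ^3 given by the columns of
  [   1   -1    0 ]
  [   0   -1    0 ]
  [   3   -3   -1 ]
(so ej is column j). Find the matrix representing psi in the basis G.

[[2, 0, -1], [2, -3, 0], [-1, -3, 0]]

Let P have columns e1, ..., e3. Then [psi]_G = P^(-1) A P.
Here det P = 1, so P^(-1) is integer; computing A P first and then P^(-1)(A P) gives [[2, 0, -1], [2, -3, 0], [-1, -3, 0]].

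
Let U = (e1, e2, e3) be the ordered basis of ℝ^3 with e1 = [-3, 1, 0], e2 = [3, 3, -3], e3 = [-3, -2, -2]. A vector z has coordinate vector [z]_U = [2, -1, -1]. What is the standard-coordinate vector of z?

[-6, 1, 5]

The coordinates say z = 2e1 - e2 - e3; adding the scaled basis vectors gives [-6, 1, 5].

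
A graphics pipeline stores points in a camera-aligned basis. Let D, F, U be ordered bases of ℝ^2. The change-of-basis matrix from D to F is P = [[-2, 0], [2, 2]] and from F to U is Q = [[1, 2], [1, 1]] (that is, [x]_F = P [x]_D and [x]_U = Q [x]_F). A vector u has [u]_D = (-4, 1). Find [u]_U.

(-4, 2)

First [u]_F = P [u]_D = (8, -6).
Then [u]_U = Q [u]_F = (-4, 2).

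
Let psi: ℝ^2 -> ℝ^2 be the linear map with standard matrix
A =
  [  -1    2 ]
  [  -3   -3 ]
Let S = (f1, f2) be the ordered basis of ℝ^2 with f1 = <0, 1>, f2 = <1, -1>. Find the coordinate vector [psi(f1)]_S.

<-1, 2>

Column 1 of [psi]_S is the S-coordinate vector of psi(f1).
In standard coordinates psi(f1) = A f1 = <2, -3>.
Converting to S: <2, -3> = -f1 + 2f2, so the coordinate vector is <-1, 2>.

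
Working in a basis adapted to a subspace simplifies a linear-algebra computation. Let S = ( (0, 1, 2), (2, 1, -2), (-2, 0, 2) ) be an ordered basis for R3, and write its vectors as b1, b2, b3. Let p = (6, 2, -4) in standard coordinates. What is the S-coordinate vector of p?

(1, 1, -2)

We seek scalars with c_1 b1 + ... + c_3 b3 = p; equivalently solve M c = p where the columns of M are b1, ..., b3.
Row-reducing the augmented matrix [M | p] gives c = (1, 1, -2).
Check: b1 + b2 - 2b3 = (6, 2, -4).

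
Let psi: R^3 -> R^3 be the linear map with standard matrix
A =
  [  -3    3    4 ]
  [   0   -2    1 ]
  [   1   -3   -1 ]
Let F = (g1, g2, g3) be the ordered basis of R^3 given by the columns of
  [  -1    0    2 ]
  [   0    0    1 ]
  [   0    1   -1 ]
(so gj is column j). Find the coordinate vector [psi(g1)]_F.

Column 1 of [psi]_F is the F-coordinate vector of psi(g1).
In standard coordinates psi(g1) = A g1 = <3, 0, -1>.
Converting to F: <3, 0, -1> = -3g1 - g2 + 0·g3, so the coordinate vector is <-3, -1, 0>.

<-3, -1, 0>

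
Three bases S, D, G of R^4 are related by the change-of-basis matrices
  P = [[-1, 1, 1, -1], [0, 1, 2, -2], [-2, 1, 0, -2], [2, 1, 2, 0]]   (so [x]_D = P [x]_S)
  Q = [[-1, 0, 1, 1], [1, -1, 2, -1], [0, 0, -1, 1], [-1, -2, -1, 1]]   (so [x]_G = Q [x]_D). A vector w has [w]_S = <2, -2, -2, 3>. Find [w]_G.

Composing the changes, [w]_G = Q P [w]_S.
Q P = [[1, 1, 1, -1], [-7, 1, -3, -3], [4, 0, 2, 2], [5, -3, -3, 7]]; applying this to <2, -2, -2, 3> gives <-5, -19, 10, 43>.

<-5, -19, 10, 43>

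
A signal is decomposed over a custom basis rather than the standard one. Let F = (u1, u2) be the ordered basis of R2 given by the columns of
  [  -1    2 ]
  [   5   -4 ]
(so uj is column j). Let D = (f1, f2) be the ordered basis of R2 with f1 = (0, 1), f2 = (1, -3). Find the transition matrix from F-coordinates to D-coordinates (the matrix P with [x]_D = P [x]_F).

Let M have columns uj and N have columns fj. Then for every x, N [x]_D = x = M [x]_F, so P = N^(-1) M.
Since det N = -1, N^(-1) has integer entries; multiplying gives P = [[2, 2], [-1, 2]].

[[2, 2], [-1, 2]]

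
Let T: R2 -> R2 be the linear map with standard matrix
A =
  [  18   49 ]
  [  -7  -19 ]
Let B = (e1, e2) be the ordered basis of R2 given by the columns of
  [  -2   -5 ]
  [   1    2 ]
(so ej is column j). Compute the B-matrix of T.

[[1, 1], [-3, -2]]

With P the matrix whose columns are e1, e2, [T]_B = P^(-1) A P.
Column by column: T(e1) = A e1 = <13, -5>; its B-coordinates <1, -3> give column 1.
Continuing for each basis vector yields [T]_B = [[1, 1], [-3, -2]].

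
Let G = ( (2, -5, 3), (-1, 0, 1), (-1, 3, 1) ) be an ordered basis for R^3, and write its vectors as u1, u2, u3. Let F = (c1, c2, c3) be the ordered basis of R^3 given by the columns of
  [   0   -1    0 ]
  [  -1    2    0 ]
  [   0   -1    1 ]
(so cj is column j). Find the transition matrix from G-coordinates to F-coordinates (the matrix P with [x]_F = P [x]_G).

Take x = uj: its G-coordinates are the j-th standard unit vector, so P e_j — column j of P — equals [uj]_F.
u1 = c1 - 2c2 + c3, giving column 1 = (1, -2, 1); repeating for each j gives P = [[1, 2, -1], [-2, 1, 1], [1, 2, 2]].

[[1, 2, -1], [-2, 1, 1], [1, 2, 2]]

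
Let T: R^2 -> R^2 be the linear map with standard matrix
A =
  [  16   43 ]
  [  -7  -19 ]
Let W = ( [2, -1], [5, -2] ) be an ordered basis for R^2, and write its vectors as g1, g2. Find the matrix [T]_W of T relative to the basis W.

The j-th column of [T]_W is [T(gj)]_W.
T(g1) = A g1 = [-11, 5] = -3g1 - g2, so column 1 is [-3, -1].
Repeating for g2 and assembling the columns gives [[-3, -3], [-1, 0]].

[[-3, -3], [-1, 0]]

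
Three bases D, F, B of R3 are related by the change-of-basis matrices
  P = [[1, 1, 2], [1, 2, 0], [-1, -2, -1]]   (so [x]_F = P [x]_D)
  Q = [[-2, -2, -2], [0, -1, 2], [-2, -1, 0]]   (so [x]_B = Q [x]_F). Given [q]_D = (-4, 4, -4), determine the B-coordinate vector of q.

First [q]_F = P [q]_D = (-8, 4, 0).
Then [q]_B = Q [q]_F = (8, -4, 12).

(8, -4, 12)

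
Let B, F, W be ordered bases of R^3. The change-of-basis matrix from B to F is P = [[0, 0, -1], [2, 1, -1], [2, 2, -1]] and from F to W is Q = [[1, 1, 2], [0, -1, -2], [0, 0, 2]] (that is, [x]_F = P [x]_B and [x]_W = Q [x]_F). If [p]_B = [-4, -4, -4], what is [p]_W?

[-28, 32, -24]

Composing the changes, [p]_W = Q P [p]_B.
Q P = [[6, 5, -4], [-6, -5, 3], [4, 4, -2]]; applying this to [-4, -4, -4] gives [-28, 32, -24].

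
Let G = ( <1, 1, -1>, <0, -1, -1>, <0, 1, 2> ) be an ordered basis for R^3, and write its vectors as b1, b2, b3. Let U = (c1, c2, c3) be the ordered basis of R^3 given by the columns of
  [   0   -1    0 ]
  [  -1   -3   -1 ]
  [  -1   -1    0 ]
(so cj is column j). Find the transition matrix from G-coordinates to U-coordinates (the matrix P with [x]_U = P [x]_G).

[[2, 1, -2], [-1, 0, 0], [0, 0, 1]]

Column j of P is [bj]_U, since P maps G-coordinates to U-coordinates.
Expressing b1 in U: b1 = 2c1 - c2 + 0·c3, so column 1 of P is <2, -1, 0>.
Doing the same for each bj gives P = [[2, 1, -2], [-1, 0, 0], [0, 0, 1]].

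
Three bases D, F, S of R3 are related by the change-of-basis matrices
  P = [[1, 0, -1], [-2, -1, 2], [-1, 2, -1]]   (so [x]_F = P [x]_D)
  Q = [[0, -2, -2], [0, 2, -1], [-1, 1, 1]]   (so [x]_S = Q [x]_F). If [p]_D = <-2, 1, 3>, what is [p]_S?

<-20, 17, 15>

Apply P to get F-coordinates <-5, 9, 1>, then Q to get S-coordinates.
The result is [p]_S = <-20, 17, 15>.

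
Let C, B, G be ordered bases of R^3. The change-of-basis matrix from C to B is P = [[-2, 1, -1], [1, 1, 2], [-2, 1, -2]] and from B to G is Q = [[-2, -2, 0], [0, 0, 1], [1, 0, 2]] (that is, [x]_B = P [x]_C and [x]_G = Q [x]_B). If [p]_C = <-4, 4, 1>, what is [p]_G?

<-26, 10, 31>

First [p]_B = P [p]_C = <11, 2, 10>.
Then [p]_G = Q [p]_B = <-26, 10, 31>.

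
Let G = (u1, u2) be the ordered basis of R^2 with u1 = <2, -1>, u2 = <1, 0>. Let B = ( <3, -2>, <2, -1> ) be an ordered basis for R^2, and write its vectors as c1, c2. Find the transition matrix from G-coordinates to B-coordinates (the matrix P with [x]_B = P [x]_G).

[[0, -1], [1, 2]]

Column j of P is [uj]_B, since P maps G-coordinates to B-coordinates.
Expressing u1 in B: u1 = 0·c1 + c2, so column 1 of P is <0, 1>.
Doing the same for each uj gives P = [[0, -1], [1, 2]].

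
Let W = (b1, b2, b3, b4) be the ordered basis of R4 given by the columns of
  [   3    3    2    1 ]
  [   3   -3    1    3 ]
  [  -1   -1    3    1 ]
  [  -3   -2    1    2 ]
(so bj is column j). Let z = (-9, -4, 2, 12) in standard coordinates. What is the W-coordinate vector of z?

(-3, 0, -1, 2)

[z]_W is the unique c with M c = z, where M has columns b1, ..., b4.
Solving this 4x4 system gives c = (-3, 0, -1, 2).
Check: -3b1 + 0·b2 - b3 + 2b4 = (-9, -4, 2, 12).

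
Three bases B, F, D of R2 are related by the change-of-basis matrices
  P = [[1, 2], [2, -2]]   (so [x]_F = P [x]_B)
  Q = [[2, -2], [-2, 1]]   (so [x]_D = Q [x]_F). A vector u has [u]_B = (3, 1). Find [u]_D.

(2, -6)

Composing the changes, [u]_D = Q P [u]_B.
Q P = [[-2, 8], [0, -6]]; applying this to (3, 1) gives (2, -6).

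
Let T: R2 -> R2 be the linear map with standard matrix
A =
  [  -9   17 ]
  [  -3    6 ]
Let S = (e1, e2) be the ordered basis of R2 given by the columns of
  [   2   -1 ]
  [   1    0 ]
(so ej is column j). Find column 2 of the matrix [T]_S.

(3, -3)

Column 2 of [T]_S is the S-coordinate vector of T(e2).
In standard coordinates T(e2) = A e2 = (9, 3).
Converting to S: (9, 3) = 3e1 - 3e2, so the coordinate vector is (3, -3).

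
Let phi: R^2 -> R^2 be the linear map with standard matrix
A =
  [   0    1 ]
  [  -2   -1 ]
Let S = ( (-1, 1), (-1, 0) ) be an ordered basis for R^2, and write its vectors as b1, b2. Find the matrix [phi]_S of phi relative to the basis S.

The j-th column of [phi]_S is [phi(bj)]_S.
phi(b1) = A b1 = (1, 1) = b1 - 2b2, so column 1 is (1, -2).
Repeating for b2 and assembling the columns gives [[1, 2], [-2, -2]].

[[1, 2], [-2, -2]]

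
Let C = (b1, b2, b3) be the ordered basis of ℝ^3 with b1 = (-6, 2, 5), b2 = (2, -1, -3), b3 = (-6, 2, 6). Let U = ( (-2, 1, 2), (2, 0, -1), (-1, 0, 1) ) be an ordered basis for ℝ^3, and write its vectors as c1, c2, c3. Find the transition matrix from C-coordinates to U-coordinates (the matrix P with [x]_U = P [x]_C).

Column j of P is [bj]_U, since P maps C-coordinates to U-coordinates.
Expressing b1 in U: b1 = 2c1 - c2 + 0·c3, so column 1 of P is (2, -1, 0).
Doing the same for each bj gives P = [[2, -1, 2], [-1, -1, 0], [0, -2, 2]].

[[2, -1, 2], [-1, -1, 0], [0, -2, 2]]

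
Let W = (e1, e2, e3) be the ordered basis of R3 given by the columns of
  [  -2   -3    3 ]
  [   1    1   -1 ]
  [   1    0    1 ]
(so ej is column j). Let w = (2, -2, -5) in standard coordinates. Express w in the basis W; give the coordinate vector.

(-4, 1, -1)

Write w = c_1 e1 + ... + c_3 e3 and solve for the c_i.
Gaussian elimination on [M | w] yields c = (-4, 1, -1).
Check: -4e1 + e2 - e3 = (2, -2, -5).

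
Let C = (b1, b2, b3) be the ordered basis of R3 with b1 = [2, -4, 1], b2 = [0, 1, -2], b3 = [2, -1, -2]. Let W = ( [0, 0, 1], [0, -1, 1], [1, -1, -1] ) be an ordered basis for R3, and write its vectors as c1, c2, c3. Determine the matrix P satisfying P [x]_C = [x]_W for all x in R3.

Column j of P is [bj]_W, since P maps C-coordinates to W-coordinates.
Expressing b1 in W: b1 = c1 + 2c2 + 2c3, so column 1 of P is [1, 2, 2].
Doing the same for each bj gives P = [[1, -1, 1], [2, -1, -1], [2, 0, 2]].

[[1, -1, 1], [2, -1, -1], [2, 0, 2]]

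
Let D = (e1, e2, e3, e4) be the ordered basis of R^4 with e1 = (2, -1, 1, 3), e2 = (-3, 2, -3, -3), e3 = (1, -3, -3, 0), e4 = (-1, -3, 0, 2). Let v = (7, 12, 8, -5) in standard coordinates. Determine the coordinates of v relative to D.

[v]_D is the unique c with M c = v, where M has columns e1, ..., e4.
Row-reducing the augmented matrix [M | v] gives c = (-1, -2, -1, -4).
Check: -e1 - 2e2 - e3 - 4e4 = (7, 12, 8, -5).

(-1, -2, -1, -4)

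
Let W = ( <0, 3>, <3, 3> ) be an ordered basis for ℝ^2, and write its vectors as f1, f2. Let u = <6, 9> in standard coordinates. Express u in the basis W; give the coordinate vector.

<1, 2>

Write u = c_1 f1 + c_2 f2 and solve for the c_i.
System: 0c_1 + 3c_2 = 6, 3c_1 + 3c_2 = 9; solving gives c_1 = 1, c_2 = 2.
Check: f1 + 2f2 = <6, 9>.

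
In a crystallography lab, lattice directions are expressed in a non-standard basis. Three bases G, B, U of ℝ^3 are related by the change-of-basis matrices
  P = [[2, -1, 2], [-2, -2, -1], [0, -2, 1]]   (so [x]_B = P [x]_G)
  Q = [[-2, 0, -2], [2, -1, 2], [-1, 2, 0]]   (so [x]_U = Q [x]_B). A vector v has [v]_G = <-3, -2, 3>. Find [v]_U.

<-18, 11, 12>

Composing the changes, [v]_U = Q P [v]_G.
Q P = [[-4, 6, -6], [6, -4, 7], [-6, -3, -4]]; applying this to <-3, -2, 3> gives <-18, 11, 12>.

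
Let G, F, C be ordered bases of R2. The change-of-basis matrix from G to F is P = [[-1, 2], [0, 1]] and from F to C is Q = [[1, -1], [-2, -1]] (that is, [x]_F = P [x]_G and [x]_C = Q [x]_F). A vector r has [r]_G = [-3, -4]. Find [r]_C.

Composing the changes, [r]_C = Q P [r]_G.
Q P = [[-1, 1], [2, -5]]; applying this to [-3, -4] gives [-1, 14].

[-1, 14]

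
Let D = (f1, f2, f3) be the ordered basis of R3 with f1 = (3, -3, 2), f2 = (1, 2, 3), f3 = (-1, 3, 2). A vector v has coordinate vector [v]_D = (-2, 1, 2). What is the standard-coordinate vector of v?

v = M [v]_D, where M has columns f1, ..., f3.
Carrying out the matrix-vector product, v = (-7, 14, 3).

(-7, 14, 3)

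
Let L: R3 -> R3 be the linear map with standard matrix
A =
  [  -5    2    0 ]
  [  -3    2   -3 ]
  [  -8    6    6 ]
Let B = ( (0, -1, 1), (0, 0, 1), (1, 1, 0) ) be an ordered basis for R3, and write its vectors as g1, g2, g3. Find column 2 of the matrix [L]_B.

Compute L(g2) = A g2 = (0, -3, 6) in standard coordinates.
Then write this in B-coordinates: solve for y in y_1 g1 + ... + y_3 g3 = (0, -3, 6).
This gives y = (3, 3, 0), which is column 2 of [L]_B.

(3, 3, 0)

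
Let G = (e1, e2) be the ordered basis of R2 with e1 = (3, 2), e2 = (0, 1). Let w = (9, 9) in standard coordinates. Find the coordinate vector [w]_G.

(3, 3)

We seek scalars with c_1 e1 + c_2 e2 = w; equivalently solve M c = w where the columns of M are e1, e2.
System: 3c_1 + 0c_2 = 9, 2c_1 + c_2 = 9; solving gives c_1 = 3, c_2 = 3.
Check: 3e1 + 3e2 = (9, 9).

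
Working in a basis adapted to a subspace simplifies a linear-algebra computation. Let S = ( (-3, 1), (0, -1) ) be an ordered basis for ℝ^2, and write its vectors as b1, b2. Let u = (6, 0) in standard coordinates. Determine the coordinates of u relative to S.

[u]_S is the unique c with M c = u, where M has columns b1, b2.
System: -3c_1 + 0c_2 = 6, c_1 - c_2 = 0; solving gives c_1 = -2, c_2 = -2.
Check: -2b1 - 2b2 = (6, 0).

(-2, -2)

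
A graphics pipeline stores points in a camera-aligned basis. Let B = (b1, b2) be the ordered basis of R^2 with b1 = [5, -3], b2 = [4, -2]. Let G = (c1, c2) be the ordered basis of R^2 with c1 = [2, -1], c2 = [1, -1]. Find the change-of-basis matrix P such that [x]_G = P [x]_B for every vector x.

Let M have columns bj and N have columns cj. Then for every x, N [x]_G = x = M [x]_B, so P = N^(-1) M.
Since det N = -1, N^(-1) has integer entries; multiplying gives P = [[2, 2], [1, 0]].

[[2, 2], [1, 0]]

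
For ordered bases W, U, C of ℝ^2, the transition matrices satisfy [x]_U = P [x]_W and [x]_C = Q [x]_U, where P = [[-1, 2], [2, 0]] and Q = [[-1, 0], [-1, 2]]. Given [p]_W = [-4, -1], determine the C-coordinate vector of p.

[-2, -18]

Composing the changes, [p]_C = Q P [p]_W.
Q P = [[1, -2], [5, -2]]; applying this to [-4, -1] gives [-2, -18].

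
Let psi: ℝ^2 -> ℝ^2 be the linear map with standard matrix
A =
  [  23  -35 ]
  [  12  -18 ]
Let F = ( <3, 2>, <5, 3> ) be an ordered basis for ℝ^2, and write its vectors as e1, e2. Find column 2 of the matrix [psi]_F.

<0, 2>

Column 2 of [psi]_F is the F-coordinate vector of psi(e2).
In standard coordinates psi(e2) = A e2 = <10, 6>.
Converting to F: <10, 6> = 0·e1 + 2e2, so the coordinate vector is <0, 2>.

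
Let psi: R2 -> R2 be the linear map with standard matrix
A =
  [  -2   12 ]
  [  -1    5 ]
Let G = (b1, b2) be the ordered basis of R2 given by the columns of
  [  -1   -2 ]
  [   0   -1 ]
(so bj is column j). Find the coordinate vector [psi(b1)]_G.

Column 1 of [psi]_G is the G-coordinate vector of psi(b1).
In standard coordinates psi(b1) = A b1 = (2, 1).
Converting to G: (2, 1) = 0·b1 - b2, so the coordinate vector is (0, -1).

(0, -1)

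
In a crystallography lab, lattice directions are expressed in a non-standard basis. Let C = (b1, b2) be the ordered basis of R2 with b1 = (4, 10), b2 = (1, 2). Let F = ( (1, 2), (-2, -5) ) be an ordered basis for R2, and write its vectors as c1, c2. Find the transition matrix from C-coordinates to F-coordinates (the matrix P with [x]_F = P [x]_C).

[[0, 1], [-2, 0]]

Column j of P is [bj]_F, since P maps C-coordinates to F-coordinates.
Expressing b1 in F: b1 = 0·c1 - 2c2, so column 1 of P is (0, -2).
Doing the same for each bj gives P = [[0, 1], [-2, 0]].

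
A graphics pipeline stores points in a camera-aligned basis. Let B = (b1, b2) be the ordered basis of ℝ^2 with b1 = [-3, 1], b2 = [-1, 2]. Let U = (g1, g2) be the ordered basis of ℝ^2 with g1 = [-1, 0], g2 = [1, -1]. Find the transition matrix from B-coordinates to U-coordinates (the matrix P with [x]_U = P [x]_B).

Column j of P is [bj]_U, since P maps B-coordinates to U-coordinates.
Expressing b1 in U: b1 = 2g1 - g2, so column 1 of P is [2, -1].
Doing the same for each bj gives P = [[2, -1], [-1, -2]].

[[2, -1], [-1, -2]]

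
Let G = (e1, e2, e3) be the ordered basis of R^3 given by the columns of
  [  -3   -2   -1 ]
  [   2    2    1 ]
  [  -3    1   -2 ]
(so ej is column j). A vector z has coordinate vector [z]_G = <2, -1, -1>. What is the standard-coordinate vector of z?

<-3, 1, -5>

z = M [z]_G, where M has columns e1, ..., e3.
Carrying out the matrix-vector product, z = <-3, 1, -5>.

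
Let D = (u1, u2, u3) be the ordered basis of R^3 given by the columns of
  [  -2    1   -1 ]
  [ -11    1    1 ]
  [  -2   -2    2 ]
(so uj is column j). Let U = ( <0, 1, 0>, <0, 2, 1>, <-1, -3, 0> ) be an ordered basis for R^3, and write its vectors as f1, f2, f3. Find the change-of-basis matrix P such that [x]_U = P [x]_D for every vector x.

[[-1, 2, 0], [-2, -2, 2], [2, -1, 1]]

Take x = uj: its D-coordinates are the j-th standard unit vector, so P e_j — column j of P — equals [uj]_U.
u1 = -f1 - 2f2 + 2f3, giving column 1 = <-1, -2, 2>; repeating for each j gives P = [[-1, 2, 0], [-2, -2, 2], [2, -1, 1]].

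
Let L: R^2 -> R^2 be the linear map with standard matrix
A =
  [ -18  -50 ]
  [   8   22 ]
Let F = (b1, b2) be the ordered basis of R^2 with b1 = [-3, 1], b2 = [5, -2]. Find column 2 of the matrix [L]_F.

Column 2 of [L]_F is the F-coordinate vector of L(b2).
In standard coordinates L(b2) = A b2 = [10, -4].
Converting to F: [10, -4] = 0·b1 + 2b2, so the coordinate vector is [0, 2].

[0, 2]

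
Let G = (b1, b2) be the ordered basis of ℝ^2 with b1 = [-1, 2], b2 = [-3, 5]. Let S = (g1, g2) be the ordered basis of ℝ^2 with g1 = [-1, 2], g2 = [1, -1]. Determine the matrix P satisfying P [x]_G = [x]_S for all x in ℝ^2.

Column j of P is [bj]_S, since P maps G-coordinates to S-coordinates.
Expressing b1 in S: b1 = g1 + 0·g2, so column 1 of P is [1, 0].
Doing the same for each bj gives P = [[1, 2], [0, -1]].

[[1, 2], [0, -1]]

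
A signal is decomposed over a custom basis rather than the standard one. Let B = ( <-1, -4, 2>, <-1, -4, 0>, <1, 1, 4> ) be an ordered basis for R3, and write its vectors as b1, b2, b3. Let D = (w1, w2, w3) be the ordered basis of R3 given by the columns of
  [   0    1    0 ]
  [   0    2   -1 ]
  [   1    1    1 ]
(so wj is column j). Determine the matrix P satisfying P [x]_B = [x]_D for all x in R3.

[[1, -1, 2], [-1, -1, 1], [2, 2, 1]]

Take x = bj: its B-coordinates are the j-th standard unit vector, so P e_j — column j of P — equals [bj]_D.
b1 = w1 - w2 + 2w3, giving column 1 = <1, -1, 2>; repeating for each j gives P = [[1, -1, 2], [-1, -1, 1], [2, 2, 1]].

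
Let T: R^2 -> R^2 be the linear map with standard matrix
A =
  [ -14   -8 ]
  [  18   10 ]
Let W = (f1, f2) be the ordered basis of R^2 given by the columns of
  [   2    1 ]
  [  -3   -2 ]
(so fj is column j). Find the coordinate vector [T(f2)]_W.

Column 2 of [T]_W is the W-coordinate vector of T(f2).
In standard coordinates T(f2) = A f2 = [2, -2].
Converting to W: [2, -2] = 2f1 - 2f2, so the coordinate vector is [2, -2].

[2, -2]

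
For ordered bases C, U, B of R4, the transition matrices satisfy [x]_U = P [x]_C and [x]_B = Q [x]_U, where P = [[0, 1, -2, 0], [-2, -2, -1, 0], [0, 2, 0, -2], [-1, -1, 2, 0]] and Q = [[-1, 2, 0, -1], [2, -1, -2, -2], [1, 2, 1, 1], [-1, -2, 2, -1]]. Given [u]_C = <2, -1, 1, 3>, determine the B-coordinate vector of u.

First [u]_U = P [u]_C = <-3, -3, -8, 1>.
Then [u]_B = Q [u]_U = <-4, 11, -16, -8>.

<-4, 11, -16, -8>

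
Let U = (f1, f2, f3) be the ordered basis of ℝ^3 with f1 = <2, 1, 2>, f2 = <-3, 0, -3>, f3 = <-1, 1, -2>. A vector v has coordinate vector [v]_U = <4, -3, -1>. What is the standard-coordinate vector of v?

<18, 3, 19>

v = M [v]_U, where M has columns f1, ..., f3.
Carrying out the matrix-vector product, v = <18, 3, 19>.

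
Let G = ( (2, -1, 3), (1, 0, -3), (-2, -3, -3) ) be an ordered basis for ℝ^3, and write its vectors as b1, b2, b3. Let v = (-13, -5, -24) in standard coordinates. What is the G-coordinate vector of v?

Write v = c_1 b1 + ... + c_3 b3 and solve for the c_i.
Gaussian elimination on [M | v] yields c = (-4, 1, 3).
Check: -4b1 + b2 + 3b3 = (-13, -5, -24).

(-4, 1, 3)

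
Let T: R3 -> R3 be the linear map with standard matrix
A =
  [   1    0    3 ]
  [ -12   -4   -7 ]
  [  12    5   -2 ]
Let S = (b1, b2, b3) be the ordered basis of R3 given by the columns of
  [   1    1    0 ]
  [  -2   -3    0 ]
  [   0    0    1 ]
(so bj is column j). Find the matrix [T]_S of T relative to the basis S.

Let P have columns b1, ..., b3. Then [T]_S = P^(-1) A P.
Here det P = -1, so P^(-1) is integer; computing A P first and then P^(-1)(A P) gives [[-1, 3, 2], [2, -2, 1], [2, -3, -2]].

[[-1, 3, 2], [2, -2, 1], [2, -3, -2]]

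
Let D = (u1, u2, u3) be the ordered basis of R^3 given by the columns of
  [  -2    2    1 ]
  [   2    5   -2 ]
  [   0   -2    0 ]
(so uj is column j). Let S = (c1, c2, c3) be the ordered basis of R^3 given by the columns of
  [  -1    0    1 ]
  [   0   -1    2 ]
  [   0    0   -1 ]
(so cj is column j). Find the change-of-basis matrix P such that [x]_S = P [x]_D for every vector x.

[[2, 0, -1], [-2, -1, 2], [0, 2, 0]]

Take x = uj: its D-coordinates are the j-th standard unit vector, so P e_j — column j of P — equals [uj]_S.
u1 = 2c1 - 2c2 + 0·c3, giving column 1 = (2, -2, 0); repeating for each j gives P = [[2, 0, -1], [-2, -1, 2], [0, 2, 0]].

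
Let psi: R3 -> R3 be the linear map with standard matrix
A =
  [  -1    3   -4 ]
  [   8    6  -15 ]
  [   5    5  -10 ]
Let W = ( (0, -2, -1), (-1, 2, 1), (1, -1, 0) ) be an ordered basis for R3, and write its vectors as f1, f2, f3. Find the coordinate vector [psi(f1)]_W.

(-1, -1, -3)

Compute psi(f1) = A f1 = (-2, 3, 0) in standard coordinates.
Then write this in W-coordinates: solve for y in y_1 f1 + ... + y_3 f3 = (-2, 3, 0).
This gives y = (-1, -1, -3), which is column 1 of [psi]_W.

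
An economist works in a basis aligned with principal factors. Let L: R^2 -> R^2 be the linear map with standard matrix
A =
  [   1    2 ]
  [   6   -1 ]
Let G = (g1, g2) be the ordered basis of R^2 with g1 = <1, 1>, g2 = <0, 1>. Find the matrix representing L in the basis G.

[[3, 2], [2, -3]]

Let P have columns g1, g2. Then [L]_G = P^(-1) A P.
Here det P = 1, so P^(-1) is integer; computing A P first and then P^(-1)(A P) gives [[3, 2], [2, -3]].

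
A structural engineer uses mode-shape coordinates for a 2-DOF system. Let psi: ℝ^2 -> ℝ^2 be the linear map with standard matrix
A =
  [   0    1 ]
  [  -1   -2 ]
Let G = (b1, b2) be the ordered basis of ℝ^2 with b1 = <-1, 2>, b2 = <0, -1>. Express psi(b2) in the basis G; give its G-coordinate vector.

Compute psi(b2) = A b2 = <-1, 2> in standard coordinates.
Then write this in G-coordinates: solve for y in y_1 b1 + y_2 b2 = <-1, 2>.
This gives y = <1, 0>, which is column 2 of [psi]_G.

<1, 0>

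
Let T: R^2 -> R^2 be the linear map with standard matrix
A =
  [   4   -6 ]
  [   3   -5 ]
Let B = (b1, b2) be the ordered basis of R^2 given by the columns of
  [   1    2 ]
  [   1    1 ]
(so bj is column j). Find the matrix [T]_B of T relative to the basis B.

[[-2, 0], [0, 1]]

With P the matrix whose columns are b1, b2, [T]_B = P^(-1) A P.
Column by column: T(b1) = A b1 = [-2, -2]; its B-coordinates [-2, 0] give column 1.
Continuing for each basis vector yields [T]_B = [[-2, 0], [0, 1]].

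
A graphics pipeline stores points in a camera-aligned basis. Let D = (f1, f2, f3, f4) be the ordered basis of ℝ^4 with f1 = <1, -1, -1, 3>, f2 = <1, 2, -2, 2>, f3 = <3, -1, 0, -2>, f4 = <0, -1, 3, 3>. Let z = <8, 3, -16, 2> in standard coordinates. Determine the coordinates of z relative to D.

<3, 2, 1, -3>

Write z = c_1 f1 + ... + c_4 f4 and solve for the c_i.
Gaussian elimination on [M | z] yields c = (3, 2, 1, -3).
Check: 3f1 + 2f2 + f3 - 3f4 = <8, 3, -16, 2>.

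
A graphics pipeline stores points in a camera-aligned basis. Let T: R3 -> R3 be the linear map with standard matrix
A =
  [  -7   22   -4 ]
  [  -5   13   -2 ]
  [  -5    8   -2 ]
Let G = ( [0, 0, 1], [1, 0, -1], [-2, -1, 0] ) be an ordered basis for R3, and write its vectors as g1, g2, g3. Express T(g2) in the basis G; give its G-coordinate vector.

Column 2 of [T]_G is the G-coordinate vector of T(g2).
In standard coordinates T(g2) = A g2 = [-3, -3, -3].
Converting to G: [-3, -3, -3] = 0·g1 + 3g2 + 3g3, so the coordinate vector is [0, 3, 3].

[0, 3, 3]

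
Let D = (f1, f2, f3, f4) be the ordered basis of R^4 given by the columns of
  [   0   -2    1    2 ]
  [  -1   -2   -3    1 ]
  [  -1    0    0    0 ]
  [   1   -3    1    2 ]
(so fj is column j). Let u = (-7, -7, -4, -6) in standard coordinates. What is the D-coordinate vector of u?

We seek scalars with c_1 f1 + ... + c_4 f4 = u; equivalently solve M c = u where the columns of M are f1, ..., f4.
Gaussian elimination on [M | u] yields c = (4, 3, -1, 0).
Check: 4f1 + 3f2 - f3 + 0·f4 = (-7, -7, -4, -6).

(4, 3, -1, 0)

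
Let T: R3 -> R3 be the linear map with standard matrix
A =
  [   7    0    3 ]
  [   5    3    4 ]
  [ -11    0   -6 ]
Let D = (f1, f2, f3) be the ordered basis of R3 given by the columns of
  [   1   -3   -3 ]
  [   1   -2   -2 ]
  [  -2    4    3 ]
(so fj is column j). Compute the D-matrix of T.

[[-2, 3, -3], [0, 3, 0], [-1, 1, 3]]

With P the matrix whose columns are f1, ..., f3, [T]_D = P^(-1) A P.
Column by column: T(f1) = A f1 = <1, 0, 1>; its D-coordinates <-2, 0, -1> give column 1.
Continuing for each basis vector yields [T]_D = [[-2, 3, -3], [0, 3, 0], [-1, 1, 3]].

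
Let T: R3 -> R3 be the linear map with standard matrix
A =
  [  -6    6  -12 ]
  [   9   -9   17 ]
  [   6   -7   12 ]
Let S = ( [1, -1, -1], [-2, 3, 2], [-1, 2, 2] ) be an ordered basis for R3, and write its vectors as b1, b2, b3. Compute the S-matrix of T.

[[1, -1, -2], [0, -2, 3], [1, -3, -2]]

Let P have columns b1, ..., b3. Then [T]_S = P^(-1) A P.
Here det P = 1, so P^(-1) is integer; computing A P first and then P^(-1)(A P) gives [[1, -1, -2], [0, -2, 3], [1, -3, -2]].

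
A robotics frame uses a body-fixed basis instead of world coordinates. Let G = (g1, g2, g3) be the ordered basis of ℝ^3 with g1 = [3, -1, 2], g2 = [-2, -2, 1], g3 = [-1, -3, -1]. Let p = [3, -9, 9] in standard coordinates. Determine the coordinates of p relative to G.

[p]_G is the unique c with M c = p, where M has columns g1, ..., g3.
Row-reducing the augmented matrix [M | p] gives c = (3, 3, 0).
Check: 3g1 + 3g2 + 0·g3 = [3, -9, 9].

[3, 3, 0]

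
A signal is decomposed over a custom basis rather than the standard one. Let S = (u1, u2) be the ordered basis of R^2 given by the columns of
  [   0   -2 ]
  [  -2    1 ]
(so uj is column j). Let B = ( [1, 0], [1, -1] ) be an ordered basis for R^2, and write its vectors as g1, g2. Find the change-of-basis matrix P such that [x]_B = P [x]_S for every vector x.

[[-2, -1], [2, -1]]

Take x = uj: its S-coordinates are the j-th standard unit vector, so P e_j — column j of P — equals [uj]_B.
u1 = -2g1 + 2g2, giving column 1 = [-2, 2]; repeating for each j gives P = [[-2, -1], [2, -1]].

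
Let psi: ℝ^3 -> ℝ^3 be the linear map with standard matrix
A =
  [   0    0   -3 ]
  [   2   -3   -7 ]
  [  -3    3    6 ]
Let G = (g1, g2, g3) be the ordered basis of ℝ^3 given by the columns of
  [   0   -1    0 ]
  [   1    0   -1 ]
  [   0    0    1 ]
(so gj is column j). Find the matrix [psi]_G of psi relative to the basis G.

The j-th column of [psi]_G is [psi(gj)]_G.
psi(g1) = A g1 = [0, -3, 3] = 0·g1 + 0·g2 + 3g3, so column 1 is [0, 0, 3].
Repeating for g2, g3 and assembling the columns gives [[0, 1, -1], [0, 0, 3], [3, 3, 3]].

[[0, 1, -1], [0, 0, 3], [3, 3, 3]]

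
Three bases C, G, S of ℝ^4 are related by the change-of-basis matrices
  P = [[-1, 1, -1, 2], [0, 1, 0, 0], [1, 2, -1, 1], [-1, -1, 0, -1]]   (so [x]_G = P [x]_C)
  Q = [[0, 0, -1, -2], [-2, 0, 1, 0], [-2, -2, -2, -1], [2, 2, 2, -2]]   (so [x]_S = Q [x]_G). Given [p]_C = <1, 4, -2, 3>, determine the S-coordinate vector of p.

Composing the changes, [p]_S = Q P [p]_C.
Q P = [[1, 0, 1, 1], [3, 0, 1, -3], [1, -7, 4, -5], [2, 10, -4, 8]]; applying this to <1, 4, -2, 3> gives <2, -8, -50, 74>.

<2, -8, -50, 74>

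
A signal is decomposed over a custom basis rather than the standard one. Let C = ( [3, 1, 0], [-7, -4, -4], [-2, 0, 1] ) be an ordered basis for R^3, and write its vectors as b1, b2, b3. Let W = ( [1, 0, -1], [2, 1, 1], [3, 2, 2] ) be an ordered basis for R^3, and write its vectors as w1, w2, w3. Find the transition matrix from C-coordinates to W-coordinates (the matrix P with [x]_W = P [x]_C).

[[1, 0, -1], [1, -2, -2], [0, -1, 1]]

Let M have columns bj and N have columns wj. Then for every x, N [x]_W = x = M [x]_C, so P = N^(-1) M.
Since det N = -1, N^(-1) has integer entries; multiplying gives P = [[1, 0, -1], [1, -2, -2], [0, -1, 1]].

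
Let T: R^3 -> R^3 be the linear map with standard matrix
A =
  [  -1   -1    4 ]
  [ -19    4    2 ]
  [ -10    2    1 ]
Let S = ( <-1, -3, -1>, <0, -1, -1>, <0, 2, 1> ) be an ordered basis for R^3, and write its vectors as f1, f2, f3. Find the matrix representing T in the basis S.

[[0, 3, -2], [-1, 3, -2], [2, 3, 1]]

The j-th column of [T]_S is [T(fj)]_S.
T(f1) = A f1 = <0, 5, 3> = 0·f1 - f2 + 2f3, so column 1 is <0, -1, 2>.
Repeating for f2, f3 and assembling the columns gives [[0, 3, -2], [-1, 3, -2], [2, 3, 1]].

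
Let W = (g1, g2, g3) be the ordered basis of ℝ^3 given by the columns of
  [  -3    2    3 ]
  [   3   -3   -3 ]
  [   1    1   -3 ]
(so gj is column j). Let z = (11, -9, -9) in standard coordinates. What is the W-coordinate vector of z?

(-4, -2, 1)

We seek scalars with c_1 g1 + ... + c_3 g3 = z; equivalently solve M c = z where the columns of M are g1, ..., g3.
Solving this 3x3 system gives c = (-4, -2, 1).
Check: -4g1 - 2g2 + g3 = (11, -9, -9).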